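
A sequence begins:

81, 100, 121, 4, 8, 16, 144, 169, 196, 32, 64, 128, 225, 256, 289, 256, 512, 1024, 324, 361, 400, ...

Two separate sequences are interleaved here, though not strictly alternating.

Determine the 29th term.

32768

The slot pattern repeats as AAABBB (period 6), so there are 2 interleaved tracks.
Subsequence A is 81, 100, 121, 144, 169, 196, 225, 256, 289, 324, 361, 400, which is the squares 9², 10², 11², ….
Subsequence B is 4, 8, 16, 32, 64, 128, 256, 512, 1024, which is a geometric progression (common ratio 2).
The 29th slot belongs to subsequence B; its 14th term is 32768.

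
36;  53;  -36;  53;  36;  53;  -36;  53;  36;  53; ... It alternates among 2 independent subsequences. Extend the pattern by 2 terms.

Taking every 2nd term gives 2 separate tracks.
Track A: 36, -36, 36, -36, 36 — the oscillation 36·(−1)^(n+1).
Track B: 53, 53, 53, 53, 53 — always 53.
Position 11 → track A, term 6 = -36.
Position 12 → track B, term 6 = 53.

-36, 53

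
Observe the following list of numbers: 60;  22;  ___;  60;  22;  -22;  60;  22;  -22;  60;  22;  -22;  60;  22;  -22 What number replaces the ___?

The slot pattern repeats as ABB (period 3), so there are 2 interleaved tracks.
Stream A: 60, 60, 60, 60, 60 — the constant sequence 60.
Stream B: 22, ?, 22, -22, 22, -22, 22, -22, 22, -22 — the oscillation 22·(−1)^(n+1).
The gap is stream B's term 2; the rule gives -22.

-22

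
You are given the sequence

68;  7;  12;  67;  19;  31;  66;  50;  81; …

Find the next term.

65

Positions follow the repeating pattern ABB; grouping by letter gives 2 tracks.
Stream A: 68, 67, 66 — arithmetic with common difference −1.
Stream B: 7, 12, 19, 31, 50, 81 — each term equals the sum of the previous two.
The 10th slot belongs to stream A; its 4th term is 65.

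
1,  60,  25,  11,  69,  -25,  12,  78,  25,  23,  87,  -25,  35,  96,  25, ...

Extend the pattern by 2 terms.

Split by position mod 3 into 3 tracks.
Track A: 1, 11, 12, 23, 35 (each term equals the sum of the previous two).
Track B: 60, 69, 78, 87, 96 (linear: a_n = 51 + 9·n).
Track C: 25, -25, 25, -25, 25 (alternating ±25).
Position 16 falls in track A as its term 6, giving 58.
Term 17 comes from track B (its 6th entry): 105.

58, 105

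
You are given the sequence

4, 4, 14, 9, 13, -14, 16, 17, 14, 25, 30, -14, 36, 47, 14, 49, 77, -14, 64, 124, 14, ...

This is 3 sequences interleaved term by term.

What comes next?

Read the sequence 3 terms at a time; column i is its own pattern.
Subsequence A: 4, 9, 16, 25, 36, 49, 64 — perfect squares starting at 2².
Subsequence B: 4, 13, 17, 30, 47, 77, 124 — a Fibonacci-like recurrence a_n = a_{n-1} + a_{n-2}.
Subsequence C: 14, -14, 14, -14, 14, -14, 14 — oscillating between 14 and -14.
Term 22 comes from subsequence A (its 8th entry): 81.

81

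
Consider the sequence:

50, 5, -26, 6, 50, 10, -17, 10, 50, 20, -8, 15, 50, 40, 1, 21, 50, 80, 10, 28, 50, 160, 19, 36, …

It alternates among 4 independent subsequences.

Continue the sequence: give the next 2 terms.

Read the sequence 4 terms at a time; column i is its own pattern.
Track A: 50, 50, 50, 50, 50, 50 — the constant sequence 50.
Track B: 5, 10, 20, 40, 80, 160 — geometric, ×2 each step.
Track C: -26, -17, -8, 1, 10, 19 — arithmetic with common difference +9.
Track D: 6, 10, 15, 21, 28, 36 — triangular numbers starting at T_3.
Position 25 → track A, term 7 = 50.
The 26th slot belongs to track B; its 7th term is 320.

50, 320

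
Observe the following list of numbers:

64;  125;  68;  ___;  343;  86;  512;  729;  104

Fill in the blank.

216

Reading positions in blocks of 3 reveals the pattern AAB — 2 tracks woven together.
Stream A = 64, 125, ?, 343, 512, 729: perfect cubes starting at 4³.
Stream B = 68, 86, 104: arithmetic with common difference +18.
Filling stream A at index 3 by its rule yields 216.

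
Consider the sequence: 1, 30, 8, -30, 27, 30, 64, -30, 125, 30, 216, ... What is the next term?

Odd-indexed and even-indexed terms follow separate rules.
Stream A: 1, 8, 27, 64, 125, 216 (perfect cubes starting at 1³).
Stream B: 30, -30, 30, -30, 30 (alternating ±30).
Term 12 comes from stream B (its 6th entry): -30.

-30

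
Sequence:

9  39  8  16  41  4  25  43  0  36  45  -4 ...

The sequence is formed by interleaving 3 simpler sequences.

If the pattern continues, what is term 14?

47

Taking every 3rd term gives 3 separate tracks.
Subsequence A = 9, 16, 25, 36: consecutive squares n² from n = 3.
Subsequence B = 39, 41, 43, 45: adding 2 each time.
Subsequence C = 8, 4, 0, -4: arithmetic with common difference −4.
Term 14 comes from subsequence B (its 5th entry): 47.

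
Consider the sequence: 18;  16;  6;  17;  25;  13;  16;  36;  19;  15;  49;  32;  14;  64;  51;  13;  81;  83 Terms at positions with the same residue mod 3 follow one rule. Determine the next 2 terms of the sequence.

Taking every 3rd term gives 3 separate tracks.
Track A: 18, 17, 16, 15, 14, 13 — linear: a_n = 19 − n.
Track B: 16, 25, 36, 49, 64, 81 — the squares 4², 5², 6², ….
Track C: 6, 13, 19, 32, 51, 83 — each term equals the sum of the previous two.
The 19th slot belongs to track A; its 7th term is 12.
Term 20 comes from track B (its 7th entry): 100.

12, 100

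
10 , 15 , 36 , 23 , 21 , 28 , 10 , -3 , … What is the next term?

36

Reading positions in blocks of 4 reveals the pattern AABB — 2 tracks woven together.
Track A: 10, 15, 21, 28. Triangular numbers starting at T_4.
Track B: 36, 23, 10, -3. Arithmetic with common difference −13.
Term 9 comes from track A (its 5th entry): 36.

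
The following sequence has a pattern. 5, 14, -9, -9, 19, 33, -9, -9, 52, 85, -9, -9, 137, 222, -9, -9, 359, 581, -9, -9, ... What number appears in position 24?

-9

Reading positions in blocks of 4 reveals the pattern AABB — 2 tracks woven together.
Subsequence A = 5, 14, 19, 33, 52, 85, 137, 222, 359, 581: each term equals the sum of the previous two.
Subsequence B = -9, -9, -9, -9, -9, -9, -9, -9, -9, -9: constant -9.
Term 24 comes from subsequence B (its 12th entry): -9.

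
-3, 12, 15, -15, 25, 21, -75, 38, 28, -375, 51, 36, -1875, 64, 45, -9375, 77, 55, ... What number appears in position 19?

-46875

Read the sequence 3 terms at a time; column i is its own pattern.
Subsequence A: -3, -15, -75, -375, -1875, -9375 (a geometric progression (common ratio 5)).
Subsequence B: 12, 25, 38, 51, 64, 77 (arithmetic with common difference +13).
Subsequence C: 15, 21, 28, 36, 45, 55 (triangular numbers n(n+1)/2 for n = 5, 6, …).
Term 19 comes from subsequence A (its 7th entry): -46875.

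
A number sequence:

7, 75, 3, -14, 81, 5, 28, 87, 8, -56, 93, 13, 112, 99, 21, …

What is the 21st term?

55

Read the sequence 3 terms at a time; column i is its own pattern.
Track A is 7, -14, 28, -56, 112, which is geometric with ratio -2.
Track B is 75, 81, 87, 93, 99, which is linear: a_n = 69 + 6·n.
Track C is 3, 5, 8, 13, 21, which is each term equals the sum of the previous two.
Position 21 → track C, term 7 = 55.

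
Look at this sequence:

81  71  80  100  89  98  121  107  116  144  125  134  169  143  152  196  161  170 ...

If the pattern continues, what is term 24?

206

Reading positions in blocks of 3 reveals the pattern ABB — 2 tracks woven together.
Track A = 81, 100, 121, 144, 169, 196: perfect squares starting at 9².
Track B = 71, 80, 89, 98, 107, 116, 125, 134, 143, 152, 161, 170: arithmetic with common difference +9.
Position 24 → track B, term 16 = 206.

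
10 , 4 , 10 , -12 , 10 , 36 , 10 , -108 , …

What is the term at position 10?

Positions 1, 3, 5, … form one subsequence and positions 2, 4, 6, … form another.
Subsequence A: 10, 10, 10, 10. Constant 10.
Subsequence B: 4, -12, 36, -108. Geometric with ratio -3.
Position 10 → subsequence B, term 5 = 324.

324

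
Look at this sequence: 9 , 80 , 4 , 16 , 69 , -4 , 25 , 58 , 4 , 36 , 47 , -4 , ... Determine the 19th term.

81

Split by position mod 3 into 3 tracks.
Track A is 9, 16, 25, 36, which is consecutive squares n² from n = 3.
Track B is 80, 69, 58, 47, which is linear: a_n = 91 − 11·n.
Track C is 4, -4, 4, -4, which is alternating ±4.
Position 19 → track A, term 7 = 81.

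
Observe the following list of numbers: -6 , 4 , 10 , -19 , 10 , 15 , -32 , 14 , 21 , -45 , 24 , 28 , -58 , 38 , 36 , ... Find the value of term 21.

Split by position mod 3: positions 1, 4, 7, … form one track, and each other residue class forms its own.
Stream A: -6, -19, -32, -45, -58 (linear: a_n = 7 − 13·n).
Stream B: 4, 10, 14, 24, 38 (Fibonacci-style (each term is the sum of the two before it)).
Stream C: 10, 15, 21, 28, 36 (the triangular numbers T_4, T_5, …).
The 21st slot belongs to stream C; its 7th term is 55.

55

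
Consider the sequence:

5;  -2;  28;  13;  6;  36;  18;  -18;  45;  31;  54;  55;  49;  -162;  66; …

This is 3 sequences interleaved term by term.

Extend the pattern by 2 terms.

80, 486

Split by position mod 3 into 3 tracks.
Stream A: 5, 13, 18, 31, 49 — a Fibonacci-like recurrence a_n = a_{n-1} + a_{n-2}.
Stream B: -2, 6, -18, 54, -162 — geometric, ×-3 each step.
Stream C: 28, 36, 45, 55, 66 — the triangular numbers T_7, T_8, ….
Position 16 falls in stream A as its term 6, giving 80.
The 17th slot belongs to stream B; its 6th term is 486.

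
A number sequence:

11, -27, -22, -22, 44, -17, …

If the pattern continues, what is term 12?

Odd-indexed and even-indexed terms follow separate rules.
Track A: 11, -22, 44 (geometric with ratio -2).
Track B: -27, -22, -17 (adding 5 each time).
Position 12 falls in track B as its term 6, giving -2.

-2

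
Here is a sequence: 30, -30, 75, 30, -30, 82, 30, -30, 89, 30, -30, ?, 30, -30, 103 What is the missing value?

Reading positions in blocks of 3 reveals the pattern AAB — 2 tracks woven together.
Track A: 30, -30, 30, -30, 30, -30, 30, -30, 30, -30 — oscillating between 30 and -30.
Track B: 75, 82, 89, ?, 103 — linear: a_n = 68 + 7·n.
The gap is track B's term 4; the rule gives 96.

96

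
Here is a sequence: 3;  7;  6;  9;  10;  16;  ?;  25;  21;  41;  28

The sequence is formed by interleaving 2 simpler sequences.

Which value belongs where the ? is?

15

The terms cycle through 2 interleaved subsequences.
Track A is 3, 6, 10, ?, 21, 28, which is triangular numbers n(n+1)/2 for n = 2, 3, ….
Track B is 7, 9, 16, 25, 41, which is Fibonacci-style (each term is the sum of the two before it).
Track A's pattern makes the blank 15.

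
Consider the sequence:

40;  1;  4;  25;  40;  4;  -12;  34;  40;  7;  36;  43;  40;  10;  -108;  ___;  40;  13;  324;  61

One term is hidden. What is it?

52

Read the sequence 4 terms at a time; column i is its own pattern.
Track A: 40, 40, 40, 40, 40 (the constant sequence 40).
Track B: 1, 4, 7, 10, 13 (arithmetic with common difference +3).
Track C: 4, -12, 36, -108, 324 (geometric with ratio -3).
Track D: 25, 34, 43, ?, 61 (arithmetic, step +9).
Filling track D at index 4 by its rule yields 52.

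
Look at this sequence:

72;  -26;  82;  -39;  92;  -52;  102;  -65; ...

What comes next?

112

Odd-indexed and even-indexed terms follow separate rules.
Stream A: 72, 82, 92, 102 (arithmetic, step +10).
Stream B: -26, -39, -52, -65 (subtracting 13 each time).
Position 9 → stream A, term 5 = 112.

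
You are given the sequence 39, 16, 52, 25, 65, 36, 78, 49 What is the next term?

91

Positions 1, 3, 5, … form one subsequence and positions 2, 4, 6, … form another.
Track A: 39, 52, 65, 78 — adding 13 each time.
Track B: 16, 25, 36, 49 — consecutive squares n² from n = 4.
The 9th slot belongs to track A; its 5th term is 91.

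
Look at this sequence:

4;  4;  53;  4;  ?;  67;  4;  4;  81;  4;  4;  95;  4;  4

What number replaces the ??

The slot pattern repeats as AAB (period 3), so there are 2 interleaved tracks.
Track A is 4, 4, 4, ?, 4, 4, 4, 4, 4, 4, which is constant 4.
Track B is 53, 67, 81, 95, which is linear: a_n = 39 + 14·n.
Filling track A at index 4 by its rule yields 4.

4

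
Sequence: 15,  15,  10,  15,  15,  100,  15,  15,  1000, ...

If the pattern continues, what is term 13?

Reading positions in blocks of 3 reveals the pattern AAB — 2 tracks woven together.
Track A: 15, 15, 15, 15, 15, 15. Constant 15.
Track B: 10, 100, 1000. Powers 10^1, 10^2, 10^3, ….
Term 13 comes from track A (its 9th entry): 15.

15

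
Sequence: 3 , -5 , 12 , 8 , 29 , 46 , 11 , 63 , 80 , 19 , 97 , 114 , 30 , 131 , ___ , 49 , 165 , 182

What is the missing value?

Positions follow the repeating pattern ABB; grouping by letter gives 2 tracks.
Stream A: 3, 8, 11, 19, 30, 49 (each term equals the sum of the previous two).
Stream B: -5, 12, 29, 46, 63, 80, 97, 114, 131, ?, 165, 182 (arithmetic with common difference +17).
Stream B's pattern makes the blank 148.

148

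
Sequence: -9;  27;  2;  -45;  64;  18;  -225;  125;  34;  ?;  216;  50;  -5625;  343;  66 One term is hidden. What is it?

Taking every 3rd term gives 3 separate tracks.
Stream A is -9, -45, -225, ?, -5625, which is geometric, ×5 each step.
Stream B is 27, 64, 125, 216, 343, which is perfect cubes starting at 3³.
Stream C is 2, 18, 34, 50, 66, which is arithmetic with common difference +16.
So the missing entry in stream A is -1125.

-1125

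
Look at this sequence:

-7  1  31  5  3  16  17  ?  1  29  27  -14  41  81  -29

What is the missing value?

Split by position mod 3: positions 1, 4, 7, … form one track, and each other residue class forms its own.
Stream A is -7, 5, 17, 29, 41, which is adding 12 each time.
Stream B is 1, 3, ?, 27, 81, which is successive powers of 3.
Stream C is 31, 16, 1, -14, -29, which is arithmetic with common difference −15.
Filling stream B at index 3 by its rule yields 9.

9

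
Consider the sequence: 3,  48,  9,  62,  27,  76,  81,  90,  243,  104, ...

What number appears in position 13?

Split by position mod 2 into 2 tracks.
Track A: 3, 9, 27, 81, 243 — powers 3^1, 3^2, 3^3, ….
Track B: 48, 62, 76, 90, 104 — adding 14 each time.
Position 13 → track A, term 7 = 2187.

2187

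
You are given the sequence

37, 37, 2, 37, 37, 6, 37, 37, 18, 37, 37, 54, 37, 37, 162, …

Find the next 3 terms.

37, 37, 486

The slot pattern repeats as AAB (period 3), so there are 2 interleaved tracks.
Track A: 37, 37, 37, 37, 37, 37, 37, 37, 37, 37 (constant 37).
Track B: 2, 6, 18, 54, 162 (geometric, ×3 each step).
Term 16 comes from track A (its 11th entry): 37.
Term 17 comes from track A (its 12th entry): 37.
Position 18 → track B, term 6 = 486.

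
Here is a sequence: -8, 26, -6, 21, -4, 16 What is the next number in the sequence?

-2

Positions 1, 3, 5, … form one subsequence and positions 2, 4, 6, … form another.
Track A: -8, -6, -4 — adding 2 each time.
Track B: 26, 21, 16 — arithmetic with common difference −5.
Position 7 falls in track A as its term 4, giving -2.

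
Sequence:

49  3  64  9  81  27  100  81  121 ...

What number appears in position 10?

Split by position mod 2 into 2 tracks.
Stream A: 49, 64, 81, 100, 121 — consecutive squares n² from n = 7.
Stream B: 3, 9, 27, 81 — powers of 3.
The 10th slot belongs to stream B; its 5th term is 243.

243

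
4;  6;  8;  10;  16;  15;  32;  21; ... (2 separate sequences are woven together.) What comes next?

Taking every 2nd term gives 2 separate tracks.
Stream A: 4, 8, 16, 32 — powers of 2.
Stream B: 6, 10, 15, 21 — triangular numbers starting at T_3.
The 9th slot belongs to stream A; its 5th term is 64.

64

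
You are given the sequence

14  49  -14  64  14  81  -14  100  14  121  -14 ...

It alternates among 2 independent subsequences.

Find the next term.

Taking every 2nd term gives 2 separate tracks.
Stream A: 14, -14, 14, -14, 14, -14. Alternating ±14.
Stream B: 49, 64, 81, 100, 121. Perfect squares starting at 7².
Term 12 comes from stream B (its 6th entry): 144.

144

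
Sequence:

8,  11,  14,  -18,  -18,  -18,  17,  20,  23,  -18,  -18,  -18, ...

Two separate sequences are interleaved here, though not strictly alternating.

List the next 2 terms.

26, 29

Reading positions in blocks of 6 reveals the pattern AAABBB — 2 tracks woven together.
Subsequence A: 8, 11, 14, 17, 20, 23. Linear: a_n = 5 + 3·n.
Subsequence B: -18, -18, -18, -18, -18, -18. Constant -18.
Term 13 comes from subsequence A (its 7th entry): 26.
The 14th slot belongs to subsequence A; its 8th term is 29.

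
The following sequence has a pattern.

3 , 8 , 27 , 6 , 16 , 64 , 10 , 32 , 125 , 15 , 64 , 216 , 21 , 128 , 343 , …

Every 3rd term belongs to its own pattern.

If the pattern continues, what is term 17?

256

Taking every 3rd term gives 3 separate tracks.
Subsequence A: 3, 6, 10, 15, 21 (triangular numbers n(n+1)/2 for n = 2, 3, …).
Subsequence B: 8, 16, 32, 64, 128 (successive powers of 2).
Subsequence C: 27, 64, 125, 216, 343 (the cubes 3³, 4³, 5³, …).
Term 17 comes from subsequence B (its 6th entry): 256.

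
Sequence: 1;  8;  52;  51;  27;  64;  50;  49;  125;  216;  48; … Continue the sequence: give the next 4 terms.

The slot pattern repeats as AABB (period 4), so there are 2 interleaved tracks.
Subsequence A: 1, 8, 27, 64, 125, 216. The cubes 1³, 2³, 3³, ….
Subsequence B: 52, 51, 50, 49, 48. Subtracting 1 each time.
Position 12 falls in subsequence B as its term 6, giving 47.
Position 13 falls in subsequence A as its term 7, giving 343.
Position 14 falls in subsequence A as its term 8, giving 512.
The 15th slot belongs to subsequence B; its 7th term is 46.

47, 343, 512, 46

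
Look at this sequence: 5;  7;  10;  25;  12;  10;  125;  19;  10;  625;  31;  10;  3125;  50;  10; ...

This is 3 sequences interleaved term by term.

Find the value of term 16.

Split by position mod 3: positions 1, 4, 7, … form one track, and each other residue class forms its own.
Track A: 5, 25, 125, 625, 3125 — powers of 5.
Track B: 7, 12, 19, 31, 50 — Fibonacci-style (each term is the sum of the two before it).
Track C: 10, 10, 10, 10, 10 — constant 10.
Position 16 → track A, term 6 = 15625.

15625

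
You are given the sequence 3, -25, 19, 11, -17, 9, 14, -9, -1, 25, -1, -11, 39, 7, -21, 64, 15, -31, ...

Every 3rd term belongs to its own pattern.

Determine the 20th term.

23

Taking every 3rd term gives 3 separate tracks.
Stream A: 3, 11, 14, 25, 39, 64. Fibonacci-style (each term is the sum of the two before it).
Stream B: -25, -17, -9, -1, 7, 15. Arithmetic with common difference +8.
Stream C: 19, 9, -1, -11, -21, -31. Linear: a_n = 29 − 10·n.
Position 20 → stream B, term 7 = 23.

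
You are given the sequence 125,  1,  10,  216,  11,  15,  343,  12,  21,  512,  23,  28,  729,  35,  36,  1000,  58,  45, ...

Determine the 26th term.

Taking every 3rd term gives 3 separate tracks.
Track A: 125, 216, 343, 512, 729, 1000 (consecutive cubes n³ from n = 5).
Track B: 1, 11, 12, 23, 35, 58 (a Fibonacci-like recurrence a_n = a_{n-1} + a_{n-2}).
Track C: 10, 15, 21, 28, 36, 45 (triangular numbers starting at T_4).
Term 26 comes from track B (its 9th entry): 244.

244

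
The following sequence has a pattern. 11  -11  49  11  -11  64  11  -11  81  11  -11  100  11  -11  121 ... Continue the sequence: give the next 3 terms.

11, -11, 144

Reading positions in blocks of 3 reveals the pattern AAB — 2 tracks woven together.
Track A: 11, -11, 11, -11, 11, -11, 11, -11, 11, -11. Oscillating between 11 and -11.
Track B: 49, 64, 81, 100, 121. Perfect squares starting at 7².
Position 16 falls in track A as its term 11, giving 11.
The 17th slot belongs to track A; its 12th term is -11.
The 18th slot belongs to track B; its 6th term is 144.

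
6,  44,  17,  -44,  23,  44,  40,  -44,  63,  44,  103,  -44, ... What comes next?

166

Positions 1, 3, 5, … form one subsequence and positions 2, 4, 6, … form another.
Track A: 6, 17, 23, 40, 63, 103 — each term equals the sum of the previous two.
Track B: 44, -44, 44, -44, 44, -44 — alternating ±44.
Position 13 → track A, term 7 = 166.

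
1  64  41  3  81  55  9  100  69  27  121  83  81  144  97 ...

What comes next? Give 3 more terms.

243, 169, 111

Taking every 3rd term gives 3 separate tracks.
Stream A: 1, 3, 9, 27, 81. Multiplying by 3 each time.
Stream B: 64, 81, 100, 121, 144. Consecutive squares n² from n = 8.
Stream C: 41, 55, 69, 83, 97. Linear: a_n = 27 + 14·n.
Term 16 comes from stream A (its 6th entry): 243.
Position 17 falls in stream B as its term 6, giving 169.
Term 18 comes from stream C (its 6th entry): 111.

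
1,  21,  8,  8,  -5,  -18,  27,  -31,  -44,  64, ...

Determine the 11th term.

-57

Reading positions in blocks of 3 reveals the pattern ABB — 2 tracks woven together.
Track A = 1, 8, 27, 64: perfect cubes starting at 1³.
Track B = 21, 8, -5, -18, -31, -44: arithmetic, step −13.
Position 11 falls in track B as its term 7, giving -57.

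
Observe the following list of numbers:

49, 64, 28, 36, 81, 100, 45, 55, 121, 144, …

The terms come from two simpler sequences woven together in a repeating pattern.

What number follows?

66

Positions follow the repeating pattern AABB; grouping by letter gives 2 tracks.
Subsequence A = 49, 64, 81, 100, 121, 144: consecutive squares n² from n = 7.
Subsequence B = 28, 36, 45, 55: triangular numbers starting at T_7.
Position 11 → subsequence B, term 5 = 66.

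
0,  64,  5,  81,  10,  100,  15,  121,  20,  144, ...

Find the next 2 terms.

The terms cycle through 2 interleaved subsequences.
Subsequence A: 0, 5, 10, 15, 20 — adding 5 each time.
Subsequence B: 64, 81, 100, 121, 144 — perfect squares starting at 8².
The 11th slot belongs to subsequence A; its 6th term is 25.
Term 12 comes from subsequence B (its 6th entry): 169.

25, 169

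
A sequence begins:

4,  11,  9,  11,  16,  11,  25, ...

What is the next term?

Positions 1, 3, 5, … form one subsequence and positions 2, 4, 6, … form another.
Track A: 4, 9, 16, 25. Consecutive squares n² from n = 2.
Track B: 11, 11, 11. Always 11.
Position 8 → track B, term 4 = 11.

11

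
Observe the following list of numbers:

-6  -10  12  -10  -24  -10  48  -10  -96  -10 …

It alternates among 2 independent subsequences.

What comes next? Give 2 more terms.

192, -10

Positions 1, 3, 5, … form one subsequence and positions 2, 4, 6, … form another.
Track A is -6, 12, -24, 48, -96, which is a geometric progression (common ratio -2).
Track B is -10, -10, -10, -10, -10, which is constant -10.
The 11th slot belongs to track A; its 6th term is 192.
Position 12 falls in track B as its term 6, giving -10.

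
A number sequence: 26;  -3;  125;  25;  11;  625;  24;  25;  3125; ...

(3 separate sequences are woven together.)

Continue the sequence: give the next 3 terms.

The terms cycle through 3 interleaved subsequences.
Stream A: 26, 25, 24 — arithmetic, step −1.
Stream B: -3, 11, 25 — arithmetic with common difference +14.
Stream C: 125, 625, 3125 — powers 5^3, 5^4, 5^5, ….
Term 10 comes from stream A (its 4th entry): 23.
Term 11 comes from stream B (its 4th entry): 39.
Position 12 falls in stream C as its term 4, giving 15625.

23, 39, 15625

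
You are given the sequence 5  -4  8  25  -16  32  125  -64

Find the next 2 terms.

128, 625

Reading positions in blocks of 3 reveals the pattern ABB — 2 tracks woven together.
Track A = 5, 25, 125: powers of 5.
Track B = -4, 8, -16, 32, -64: a geometric progression (common ratio -2).
Position 9 → track B, term 6 = 128.
Position 10 → track A, term 4 = 625.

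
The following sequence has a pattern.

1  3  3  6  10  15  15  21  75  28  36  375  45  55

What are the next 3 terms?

1875, 66, 78

The slot pattern repeats as AAB (period 3), so there are 2 interleaved tracks.
Stream A = 1, 3, 6, 10, 15, 21, 28, 36, 45, 55: triangular numbers starting at T_1.
Stream B = 3, 15, 75, 375: geometric, ×5 each step.
The 15th slot belongs to stream B; its 5th term is 1875.
Term 16 comes from stream A (its 11th entry): 66.
Position 17 → stream A, term 12 = 78.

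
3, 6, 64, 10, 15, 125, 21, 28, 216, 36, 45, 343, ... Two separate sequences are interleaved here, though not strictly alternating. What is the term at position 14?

66

The slot pattern repeats as AAB (period 3), so there are 2 interleaved tracks.
Stream A: 3, 6, 10, 15, 21, 28, 36, 45 (triangular numbers n(n+1)/2 for n = 2, 3, …).
Stream B: 64, 125, 216, 343 (the cubes 4³, 5³, 6³, …).
The 14th slot belongs to stream A; its 10th term is 66.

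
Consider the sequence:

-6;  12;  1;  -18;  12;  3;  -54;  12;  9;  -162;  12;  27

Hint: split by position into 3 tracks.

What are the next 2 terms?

-486, 12

The terms cycle through 3 interleaved subsequences.
Stream A = -6, -18, -54, -162: multiplying by 3 each time.
Stream B = 12, 12, 12, 12: always 12.
Stream C = 1, 3, 9, 27: powers 3^0, 3^1, 3^2, ….
Position 13 → stream A, term 5 = -486.
Term 14 comes from stream B (its 5th entry): 12.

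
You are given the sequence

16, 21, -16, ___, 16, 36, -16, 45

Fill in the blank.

Taking every 2nd term gives 2 separate tracks.
Track A is 16, -16, 16, -16, which is oscillating between 16 and -16.
Track B is 21, ?, 36, 45, which is the triangular numbers T_6, T_7, ….
So the missing entry in track B is 28.

28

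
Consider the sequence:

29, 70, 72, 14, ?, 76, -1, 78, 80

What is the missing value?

74

Reading positions in blocks of 3 reveals the pattern ABB — 2 tracks woven together.
Stream A = 29, 14, -1: subtracting 15 each time.
Stream B = 70, 72, ?, 76, 78, 80: linear: a_n = 68 + 2·n.
Filling stream B at index 3 by its rule yields 74.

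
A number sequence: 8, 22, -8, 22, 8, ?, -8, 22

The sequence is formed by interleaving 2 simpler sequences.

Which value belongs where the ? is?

22

The terms cycle through 2 interleaved subsequences.
Track A = 8, -8, 8, -8: the oscillation 8·(−1)^(n+1).
Track B = 22, 22, ?, 22: constant 22.
Track B's pattern makes the blank 22.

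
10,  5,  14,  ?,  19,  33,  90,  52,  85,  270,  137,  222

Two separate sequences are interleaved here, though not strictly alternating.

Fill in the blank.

30

The slot pattern repeats as ABB (period 3), so there are 2 interleaved tracks.
Track A: 10, ?, 90, 270. Geometric with ratio 3.
Track B: 5, 14, 19, 33, 52, 85, 137, 222. A Fibonacci-like recurrence a_n = a_{n-1} + a_{n-2}.
So the missing entry in track A is 30.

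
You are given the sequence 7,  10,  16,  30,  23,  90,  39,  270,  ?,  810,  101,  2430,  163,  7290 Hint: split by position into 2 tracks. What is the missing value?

62

Split by position mod 2 into 2 tracks.
Track A = 7, 16, 23, 39, ?, 101, 163: Fibonacci-style (each term is the sum of the two before it).
Track B = 10, 30, 90, 270, 810, 2430, 7290: geometric, ×3 each step.
Track A's pattern makes the blank 62.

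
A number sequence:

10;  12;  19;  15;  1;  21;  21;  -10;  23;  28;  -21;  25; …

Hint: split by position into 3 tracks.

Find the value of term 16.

Split by position mod 3: positions 1, 4, 7, … form one track, and each other residue class forms its own.
Subsequence A: 10, 15, 21, 28 — the triangular numbers T_4, T_5, ….
Subsequence B: 12, 1, -10, -21 — subtracting 11 each time.
Subsequence C: 19, 21, 23, 25 — linear: a_n = 17 + 2·n.
Position 16 falls in subsequence A as its term 6, giving 45.

45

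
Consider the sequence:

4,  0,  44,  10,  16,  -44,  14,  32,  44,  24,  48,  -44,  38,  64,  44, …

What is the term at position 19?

Split by position mod 3 into 3 tracks.
Stream A: 4, 10, 14, 24, 38 (a Fibonacci-like recurrence a_n = a_{n-1} + a_{n-2}).
Stream B: 0, 16, 32, 48, 64 (arithmetic, step +16).
Stream C: 44, -44, 44, -44, 44 (the oscillation 44·(−1)^(n+1)).
The 19th slot belongs to stream A; its 7th term is 100.

100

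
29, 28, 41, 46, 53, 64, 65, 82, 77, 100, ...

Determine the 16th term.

The terms cycle through 2 interleaved subsequences.
Track A: 29, 41, 53, 65, 77 — linear: a_n = 17 + 12·n.
Track B: 28, 46, 64, 82, 100 — adding 18 each time.
The 16th slot belongs to track B; its 8th term is 154.

154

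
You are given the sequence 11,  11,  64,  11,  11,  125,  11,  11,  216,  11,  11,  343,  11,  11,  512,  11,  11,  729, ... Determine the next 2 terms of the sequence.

Reading positions in blocks of 3 reveals the pattern AAB — 2 tracks woven together.
Track A: 11, 11, 11, 11, 11, 11, 11, 11, 11, 11, 11, 11. The constant sequence 11.
Track B: 64, 125, 216, 343, 512, 729. Perfect cubes starting at 4³.
The 19th slot belongs to track A; its 13th term is 11.
Position 20 → track A, term 14 = 11.

11, 11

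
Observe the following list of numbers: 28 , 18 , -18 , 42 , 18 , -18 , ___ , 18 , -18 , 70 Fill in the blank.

Positions follow the repeating pattern ABB; grouping by letter gives 2 tracks.
Track A: 28, 42, ?, 70 (linear: a_n = 14 + 14·n).
Track B: 18, -18, 18, -18, 18, -18 (the oscillation 18·(−1)^(n+1)).
Filling track A at index 3 by its rule yields 56.

56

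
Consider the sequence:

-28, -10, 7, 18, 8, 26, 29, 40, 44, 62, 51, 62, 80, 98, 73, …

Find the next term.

84

The slot pattern repeats as AABB (period 4), so there are 2 interleaved tracks.
Stream A: -28, -10, 8, 26, 44, 62, 80, 98 — linear: a_n = -46 + 18·n.
Stream B: 7, 18, 29, 40, 51, 62, 73 — arithmetic, step +11.
Position 16 → stream B, term 8 = 84.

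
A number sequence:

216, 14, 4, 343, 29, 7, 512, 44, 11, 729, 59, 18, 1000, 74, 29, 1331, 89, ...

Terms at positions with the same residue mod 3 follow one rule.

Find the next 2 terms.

47, 1728

The terms cycle through 3 interleaved subsequences.
Subsequence A: 216, 343, 512, 729, 1000, 1331 (consecutive cubes n³ from n = 6).
Subsequence B: 14, 29, 44, 59, 74, 89 (adding 15 each time).
Subsequence C: 4, 7, 11, 18, 29 (each term equals the sum of the previous two).
Position 18 falls in subsequence C as its term 6, giving 47.
The 19th slot belongs to subsequence A; its 7th term is 1728.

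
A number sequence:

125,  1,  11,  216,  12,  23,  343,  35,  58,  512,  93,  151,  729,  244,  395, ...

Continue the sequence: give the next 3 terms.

Positions follow the repeating pattern ABB; grouping by letter gives 2 tracks.
Stream A: 125, 216, 343, 512, 729. The cubes 5³, 6³, 7³, ….
Stream B: 1, 11, 12, 23, 35, 58, 93, 151, 244, 395. Fibonacci-style (each term is the sum of the two before it).
Position 16 falls in stream A as its term 6, giving 1000.
The 17th slot belongs to stream B; its 11th term is 639.
Position 18 → stream B, term 12 = 1034.

1000, 639, 1034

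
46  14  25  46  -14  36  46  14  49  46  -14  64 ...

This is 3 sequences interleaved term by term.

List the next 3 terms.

The terms cycle through 3 interleaved subsequences.
Track A = 46, 46, 46, 46: the constant sequence 46.
Track B = 14, -14, 14, -14: oscillating between 14 and -14.
Track C = 25, 36, 49, 64: perfect squares starting at 5².
Term 13 comes from track A (its 5th entry): 46.
Position 14 falls in track B as its term 5, giving 14.
Position 15 falls in track C as its term 5, giving 81.

46, 14, 81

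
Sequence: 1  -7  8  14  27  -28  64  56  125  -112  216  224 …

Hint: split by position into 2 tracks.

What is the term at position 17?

Taking every 2nd term gives 2 separate tracks.
Track A: 1, 8, 27, 64, 125, 216 (consecutive cubes n³ from n = 1).
Track B: -7, 14, -28, 56, -112, 224 (geometric, ×-2 each step).
Term 17 comes from track A (its 9th entry): 729.

729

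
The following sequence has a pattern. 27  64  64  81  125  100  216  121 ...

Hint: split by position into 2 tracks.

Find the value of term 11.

Odd-indexed and even-indexed terms follow separate rules.
Subsequence A is 27, 64, 125, 216, which is consecutive cubes n³ from n = 3.
Subsequence B is 64, 81, 100, 121, which is perfect squares starting at 8².
Position 11 → subsequence A, term 6 = 512.

512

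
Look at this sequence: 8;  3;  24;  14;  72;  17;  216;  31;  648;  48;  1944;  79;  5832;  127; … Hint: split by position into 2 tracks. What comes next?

Odd-indexed and even-indexed terms follow separate rules.
Track A: 8, 24, 72, 216, 648, 1944, 5832 (geometric with ratio 3).
Track B: 3, 14, 17, 31, 48, 79, 127 (a Fibonacci-like recurrence a_n = a_{n-1} + a_{n-2}).
Term 15 comes from track A (its 8th entry): 17496.

17496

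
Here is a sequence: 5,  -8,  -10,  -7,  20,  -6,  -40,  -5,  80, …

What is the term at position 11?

-160

Taking every 2nd term gives 2 separate tracks.
Stream A: 5, -10, 20, -40, 80. Geometric with ratio -2.
Stream B: -8, -7, -6, -5. Adding 1 each time.
Term 11 comes from stream A (its 6th entry): -160.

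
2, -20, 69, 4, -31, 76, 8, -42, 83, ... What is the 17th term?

-75

Taking every 3rd term gives 3 separate tracks.
Stream A is 2, 4, 8, which is powers of 2.
Stream B is -20, -31, -42, which is subtracting 11 each time.
Stream C is 69, 76, 83, which is arithmetic, step +7.
Term 17 comes from stream B (its 6th entry): -75.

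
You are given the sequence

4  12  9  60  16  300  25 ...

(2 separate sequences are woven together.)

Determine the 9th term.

Split by position mod 2 into 2 tracks.
Subsequence A: 4, 9, 16, 25 — the squares 2², 3², 4², ….
Subsequence B: 12, 60, 300 — geometric with ratio 5.
Position 9 falls in subsequence A as its term 5, giving 36.

36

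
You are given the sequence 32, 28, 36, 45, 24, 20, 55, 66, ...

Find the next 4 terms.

16, 12, 78, 91

Positions follow the repeating pattern AABB; grouping by letter gives 2 tracks.
Track A = 32, 28, 24, 20: arithmetic, step −4.
Track B = 36, 45, 55, 66: triangular numbers n(n+1)/2 for n = 8, 9, ….
Term 9 comes from track A (its 5th entry): 16.
The 10th slot belongs to track A; its 6th term is 12.
Position 11 falls in track B as its term 5, giving 78.
Position 12 falls in track B as its term 6, giving 91.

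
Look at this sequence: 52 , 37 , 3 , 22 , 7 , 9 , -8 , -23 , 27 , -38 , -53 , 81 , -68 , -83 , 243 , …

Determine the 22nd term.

-158

Reading positions in blocks of 3 reveals the pattern AAB — 2 tracks woven together.
Stream A = 52, 37, 22, 7, -8, -23, -38, -53, -68, -83: arithmetic with common difference −15.
Stream B = 3, 9, 27, 81, 243: powers 3^1, 3^2, 3^3, ….
Term 22 comes from stream A (its 15th entry): -158.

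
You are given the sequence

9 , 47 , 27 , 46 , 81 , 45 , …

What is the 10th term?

43

Odd-indexed and even-indexed terms follow separate rules.
Subsequence A: 9, 27, 81. Successive powers of 3.
Subsequence B: 47, 46, 45. Subtracting 1 each time.
The 10th slot belongs to subsequence B; its 5th term is 43.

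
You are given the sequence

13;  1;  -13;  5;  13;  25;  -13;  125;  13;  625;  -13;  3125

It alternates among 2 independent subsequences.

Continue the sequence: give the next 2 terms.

13, 15625

Positions 1, 3, 5, … form one subsequence and positions 2, 4, 6, … form another.
Track A is 13, -13, 13, -13, 13, -13, which is the oscillation 13·(−1)^(n+1).
Track B is 1, 5, 25, 125, 625, 3125, which is multiplying by 5 each time.
Position 13 falls in track A as its term 7, giving 13.
Position 14 → track B, term 7 = 15625.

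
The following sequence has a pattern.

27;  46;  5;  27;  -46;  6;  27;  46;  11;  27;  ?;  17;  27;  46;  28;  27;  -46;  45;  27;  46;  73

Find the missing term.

-46

The terms cycle through 3 interleaved subsequences.
Stream A: 27, 27, 27, 27, 27, 27, 27 — always 27.
Stream B: 46, -46, 46, ?, 46, -46, 46 — alternating ±46.
Stream C: 5, 6, 11, 17, 28, 45, 73 — each term equals the sum of the previous two.
Filling stream B at index 4 by its rule yields -46.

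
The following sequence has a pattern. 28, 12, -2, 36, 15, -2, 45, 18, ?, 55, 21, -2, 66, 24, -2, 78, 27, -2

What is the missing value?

-2

The terms cycle through 3 interleaved subsequences.
Stream A: 28, 36, 45, 55, 66, 78 (triangular numbers n(n+1)/2 for n = 7, 8, …).
Stream B: 12, 15, 18, 21, 24, 27 (adding 3 each time).
Stream C: -2, -2, ?, -2, -2, -2 (always -2).
The gap is stream C's term 3; the rule gives -2.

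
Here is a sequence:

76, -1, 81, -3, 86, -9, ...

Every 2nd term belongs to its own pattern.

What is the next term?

91

The terms cycle through 2 interleaved subsequences.
Track A: 76, 81, 86 — arithmetic, step +5.
Track B: -1, -3, -9 — geometric, ×3 each step.
The 7th slot belongs to track A; its 4th term is 91.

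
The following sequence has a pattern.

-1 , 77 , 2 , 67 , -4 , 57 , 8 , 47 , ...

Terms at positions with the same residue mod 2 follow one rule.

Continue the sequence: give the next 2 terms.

Taking every 2nd term gives 2 separate tracks.
Track A: -1, 2, -4, 8 — geometric, ×-2 each step.
Track B: 77, 67, 57, 47 — arithmetic, step −10.
Term 9 comes from track A (its 5th entry): -16.
Position 10 → track B, term 5 = 37.

-16, 37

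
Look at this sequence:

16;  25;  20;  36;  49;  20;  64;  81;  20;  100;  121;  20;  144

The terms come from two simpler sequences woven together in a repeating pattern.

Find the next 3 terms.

Reading positions in blocks of 3 reveals the pattern AAB — 2 tracks woven together.
Track A: 16, 25, 36, 49, 64, 81, 100, 121, 144. Consecutive squares n² from n = 4.
Track B: 20, 20, 20, 20. Constant 20.
Term 14 comes from track A (its 10th entry): 169.
Position 15 → track B, term 5 = 20.
Position 16 falls in track A as its term 11, giving 196.

169, 20, 196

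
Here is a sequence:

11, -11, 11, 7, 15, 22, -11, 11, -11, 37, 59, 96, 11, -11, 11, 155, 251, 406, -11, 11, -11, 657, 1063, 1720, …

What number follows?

11

Positions follow the repeating pattern AAABBB; grouping by letter gives 2 tracks.
Track A is 11, -11, 11, -11, 11, -11, 11, -11, 11, -11, 11, -11, which is oscillating between 11 and -11.
Track B is 7, 15, 22, 37, 59, 96, 155, 251, 406, 657, 1063, 1720, which is each term equals the sum of the previous two.
Position 25 → track A, term 13 = 11.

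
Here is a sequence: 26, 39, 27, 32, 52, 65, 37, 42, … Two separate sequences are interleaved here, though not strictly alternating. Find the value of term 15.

The slot pattern repeats as AABB (period 4), so there are 2 interleaved tracks.
Track A: 26, 39, 52, 65 (arithmetic with common difference +13).
Track B: 27, 32, 37, 42 (adding 5 each time).
The 15th slot belongs to track B; its 7th term is 57.

57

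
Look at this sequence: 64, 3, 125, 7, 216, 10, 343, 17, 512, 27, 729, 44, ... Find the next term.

Positions 1, 3, 5, … form one subsequence and positions 2, 4, 6, … form another.
Track A: 64, 125, 216, 343, 512, 729. Perfect cubes starting at 4³.
Track B: 3, 7, 10, 17, 27, 44. Fibonacci-style (each term is the sum of the two before it).
Position 13 falls in track A as its term 7, giving 1000.

1000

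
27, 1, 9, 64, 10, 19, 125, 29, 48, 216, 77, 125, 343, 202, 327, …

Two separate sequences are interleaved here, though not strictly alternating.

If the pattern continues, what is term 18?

Reading positions in blocks of 3 reveals the pattern ABB — 2 tracks woven together.
Track A: 27, 64, 125, 216, 343 (perfect cubes starting at 3³).
Track B: 1, 9, 10, 19, 29, 48, 77, 125, 202, 327 (Fibonacci-style (each term is the sum of the two before it)).
The 18th slot belongs to track B; its 12th term is 856.

856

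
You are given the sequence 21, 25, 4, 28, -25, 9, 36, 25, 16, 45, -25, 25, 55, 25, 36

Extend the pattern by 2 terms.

Read the sequence 3 terms at a time; column i is its own pattern.
Track A: 21, 28, 36, 45, 55 — the triangular numbers T_6, T_7, ….
Track B: 25, -25, 25, -25, 25 — alternating ±25.
Track C: 4, 9, 16, 25, 36 — consecutive squares n² from n = 2.
Position 16 → track A, term 6 = 66.
Term 17 comes from track B (its 6th entry): -25.

66, -25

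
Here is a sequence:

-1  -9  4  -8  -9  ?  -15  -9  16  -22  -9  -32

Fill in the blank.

Split by position mod 3: positions 1, 4, 7, … form one track, and each other residue class forms its own.
Track A: -1, -8, -15, -22 — arithmetic with common difference −7.
Track B: -9, -9, -9, -9 — always -9.
Track C: 4, ?, 16, -32 — a geometric progression (common ratio -2).
Filling track C at index 2 by its rule yields -8.

-8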